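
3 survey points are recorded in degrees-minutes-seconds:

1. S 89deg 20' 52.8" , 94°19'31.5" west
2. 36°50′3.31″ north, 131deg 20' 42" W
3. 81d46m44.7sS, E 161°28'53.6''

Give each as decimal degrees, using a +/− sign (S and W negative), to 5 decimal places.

Point 1:
  φ: 20′ + 52.8″ = 20.88000′; 89 + 20.88000/60 = 89.348000
  S ⇒ negate
  λ: 19′ + 31.5″ = 19.52500′; 94 + 19.52500/60 = 94.325417
  W ⇒ negate
Point 2:
  Latitude: 36° + 50/60 + 3.31/3600 = 36 + 0.833333 + 0.000919 = 36.834253
  N ⇒ keep positive
  Longitude: 20′ + 42″ = 20.70000′; 131 + 20.70000/60 = 131.345000
  W ⇒ negate
Point 3:
  Lat: 81 + 46/60 + 44.7/3600 = 81.779083
  S ⇒ negate
  Lon: 161 + 28/60 + 53.6/3600 = 161.481556
  E ⇒ keep positive

1. -89.34800, -94.32542
2. 36.83425, -131.34500
3. -81.77908, 161.48156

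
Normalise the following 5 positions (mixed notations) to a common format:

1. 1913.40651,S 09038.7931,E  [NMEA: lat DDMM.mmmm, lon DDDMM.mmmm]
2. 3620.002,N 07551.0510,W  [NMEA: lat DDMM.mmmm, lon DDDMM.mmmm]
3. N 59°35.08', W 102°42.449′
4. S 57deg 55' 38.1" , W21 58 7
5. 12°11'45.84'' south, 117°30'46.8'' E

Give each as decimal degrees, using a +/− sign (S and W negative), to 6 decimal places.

1. -19.223442, 90.646552
2. 36.333367, -75.850850
3. 59.584667, -102.707483
4. -57.927250, -21.968611
5. -12.196067, 117.513000

Point 1:
  Lat: split at 2 digits → 19° and 13.40651′; 19 + 13.40651/60 = 19.2234418
  S ⇒ negate
  λ: split at 3 digits → 090° and 38.7931′; 90 + 38.7931/60 = 90.6465517
  E → positive
Point 2:
  φ: split at 2 digits → 36° and 20.002′; 36 + 20.002/60 = 36.3333667
  N → positive
  Longitude: degrees = first 3 digits = 75, minutes = 51.051; 75 + 51.051/60 = 75.8508500
  W → negative
Point 3:
  φ: 59 + 35.08/60 = 59.5846667
  N → positive
  λ: 42.449′ = 0.707483°; total 102.7074833
  hemisphere W, so the sign is −
Point 4:
  Latitude: 57 + 55/60 + 38.1/3600 = 57.9272500
  S → negative
  Lon: 21° + 58/60 + 7/3600 = 21 + 0.966667 + 0.001944 = 21.9686111
  hemisphere W, so the sign is −
Point 5:
  Latitude: 12 + 11/60 + 45.84/3600 = 12.1960667
  S → negative
  λ: 30′ + 46.8″ = 30.78000′; 117 + 30.78000/60 = 117.5130000
  E ⇒ keep positive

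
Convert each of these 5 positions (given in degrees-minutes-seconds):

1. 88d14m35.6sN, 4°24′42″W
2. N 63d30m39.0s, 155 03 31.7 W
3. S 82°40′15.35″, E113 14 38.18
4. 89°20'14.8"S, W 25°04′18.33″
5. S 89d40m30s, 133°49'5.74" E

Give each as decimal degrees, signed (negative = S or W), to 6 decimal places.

1. 88.243222, -4.411667
2. 63.510833, -155.058806
3. -82.670931, 113.243939
4. -89.337444, -25.071758
5. -89.675000, 133.818261

Point 1:
  Lat: 88° + 14/60 + 35.6/3600 = 88 + 0.233333 + 0.009889 = 88.2432222
  N → positive
  Lon: 4° + 24/60 + 42/3600 = 4 + 0.400000 + 0.011667 = 4.4116667
  W → negative
Point 2:
  φ: 63° + 30/60 + 39/3600 = 63 + 0.500000 + 0.010833 = 63.5108333
  N ⇒ keep positive
  Longitude: 155 + 3/60 + 31.7/3600 = 155.0588056
  hemisphere W, so the sign is −
Point 3:
  Latitude: 82 + 40/60 + 15.35/3600 = 82.6709306
  S → negative
  Lon: 113 + 14/60 + 38.18/3600 = 113.2439389
  E ⇒ keep positive
Point 4:
  φ: 89 + 20/60 + 14.8/3600 = 89.3374444
  hemisphere S, so the sign is −
  Lon: 25° + 4/60 + 18.33/3600 = 25 + 0.066667 + 0.005092 = 25.0717583
  W → negative
Point 5:
  φ: 89 + 40/60 + 30/3600 = 89.6750000
  hemisphere S, so the sign is −
  Lon: 133° + 49/60 + 5.74/3600 = 133 + 0.816667 + 0.001594 = 133.8182611
  E ⇒ keep positive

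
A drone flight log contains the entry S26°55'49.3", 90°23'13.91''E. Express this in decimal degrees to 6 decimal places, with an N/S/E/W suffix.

26.930361° S, 90.387197° E

Lat: 26° + 55/60 + 49.3/3600 = 26 + 0.916667 + 0.013694 = 26.9303611
Longitude: 90 + 23/60 + 13.91/3600 = 90.3871972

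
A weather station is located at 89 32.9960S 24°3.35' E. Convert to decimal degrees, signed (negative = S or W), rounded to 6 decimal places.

-89.549933, 24.055833

Latitude: 89 + 32.996/60 = 89.5499333
S ⇒ negate
Lon: 24 + 3.35/60 = 24.0558333
E ⇒ keep positive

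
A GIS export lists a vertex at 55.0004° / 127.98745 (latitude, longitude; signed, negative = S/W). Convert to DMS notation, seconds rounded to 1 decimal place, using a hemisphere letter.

Latitude: 0.000400 × 60 = 0.02400′ → 0′, remainder × 60 = 1.440″
Lon: 0.987450 × 60 = 59.24700′ → 59′, remainder × 60 = 14.820″

55°00′1.4″ N, 127°59′14.8″ E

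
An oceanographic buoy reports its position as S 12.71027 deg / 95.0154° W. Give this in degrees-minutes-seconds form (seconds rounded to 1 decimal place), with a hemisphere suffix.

12°42′37.0″ S, 95°00′55.4″ W

Latitude: 0.710270 × 60 = 42.61620′ → 42′, remainder × 60 = 36.972″
Longitude: 0.015400 × 60 = 0.92400′ → 0′, remainder × 60 = 55.440″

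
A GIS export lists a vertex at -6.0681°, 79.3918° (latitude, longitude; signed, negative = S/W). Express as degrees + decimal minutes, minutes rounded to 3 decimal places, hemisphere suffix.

Latitude is negative → S; |value| = 6.068100
Latitude: minutes = (6.068100 − 6) × 60 = 4.08600
λ: fractional part 0.391800 → 23.50800 minutes

6° 4.086′ S, 79° 23.508′ E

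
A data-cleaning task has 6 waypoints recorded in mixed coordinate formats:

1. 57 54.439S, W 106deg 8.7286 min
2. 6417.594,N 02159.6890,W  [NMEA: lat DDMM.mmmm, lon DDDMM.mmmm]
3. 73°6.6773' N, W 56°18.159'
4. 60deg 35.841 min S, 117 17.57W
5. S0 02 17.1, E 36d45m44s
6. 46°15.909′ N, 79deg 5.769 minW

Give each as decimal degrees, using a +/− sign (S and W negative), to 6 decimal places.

1. -57.907317, -106.145477
2. 64.293233, -21.994817
3. 73.111288, -56.302650
4. -60.597350, -117.292833
5. -0.038083, 36.762222
6. 46.265150, -79.096150

Point 1:
  Latitude: 54.439′ = 0.907317°; total 57.9073167
  S ⇒ negate
  Lon: 8.7286′ = 0.145477°; total 106.1454767
  W → negative
Point 2:
  Latitude: degrees = first 2 digits = 64, minutes = 17.594; 64 + 17.594/60 = 64.2932333
  N → positive
  λ: degrees = first 3 digits = 21, minutes = 59.689; 21 + 59.689/60 = 21.9948167
  W → negative
Point 3:
  φ: 73 + 6.6773/60 = 73.1112883
  N ⇒ keep positive
  Longitude: 56 + 18.159/60 = 56.3026500
  hemisphere W, so the sign is −
Point 4:
  Lat: 60 + 35.841/60 = 60.5973500
  hemisphere S, so the sign is −
  Lon: 17.57′ = 0.292833°; total 117.2928333
  W → negative
Point 5:
  Latitude: 0 + 2/60 + 17.1/3600 = 0.0380833
  S → negative
  Lon: 45′ + 44″ = 45.73333′; 36 + 45.73333/60 = 36.7622222
  E ⇒ keep positive
Point 6:
  φ: 46 + 15.909/60 = 46.2651500
  N ⇒ keep positive
  λ: 79 + 5.769/60 = 79.0961500
  W → negative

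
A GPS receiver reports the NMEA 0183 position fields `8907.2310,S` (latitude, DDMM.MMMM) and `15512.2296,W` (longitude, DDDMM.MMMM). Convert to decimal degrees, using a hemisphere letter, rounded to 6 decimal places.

Latitude: degrees = first 2 digits = 89, minutes = 7.231; 89 + 7.231/60 = 89.1205167
Longitude: split at 3 digits → 155° and 12.2296′; 155 + 12.2296/60 = 155.2038267

89.120517° S, 155.203827° W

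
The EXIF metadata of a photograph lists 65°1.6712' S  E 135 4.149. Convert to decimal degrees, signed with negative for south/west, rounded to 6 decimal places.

-65.027853, 135.069150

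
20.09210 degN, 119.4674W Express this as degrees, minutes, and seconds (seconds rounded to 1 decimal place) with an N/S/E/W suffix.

φ: 0.092100 × 60 = 5.52600′ → 5′, remainder × 60 = 31.560″
λ: 0.467400 × 60 = 28.04400′ → 28′, remainder × 60 = 2.640″

20°05′31.6″ N, 119°28′2.6″ W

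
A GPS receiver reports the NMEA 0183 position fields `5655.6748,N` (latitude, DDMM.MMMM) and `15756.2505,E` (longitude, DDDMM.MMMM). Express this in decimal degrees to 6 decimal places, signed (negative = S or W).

56.927913, 157.937508

φ: degrees = first 2 digits = 56, minutes = 55.6748; 56 + 55.6748/60 = 56.9279133
N → positive
λ: split at 3 digits → 157° and 56.2505′; 157 + 56.2505/60 = 157.9375083
E ⇒ keep positive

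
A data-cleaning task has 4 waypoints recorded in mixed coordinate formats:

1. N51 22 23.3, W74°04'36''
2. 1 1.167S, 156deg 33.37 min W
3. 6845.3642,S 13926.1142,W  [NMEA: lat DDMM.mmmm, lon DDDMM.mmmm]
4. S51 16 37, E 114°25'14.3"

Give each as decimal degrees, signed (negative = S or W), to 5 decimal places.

Point 1:
  φ: 51 + 22/60 + 23.3/3600 = 51.373139
  N ⇒ keep positive
  Longitude: 74 + 4/60 + 36/3600 = 74.076667
  W → negative
Point 2:
  Lat: 1.167′ = 0.019450°; total 1.019450
  S → negative
  Lon: 156 + 33.37/60 = 156.556167
  W → negative
Point 3:
  Lat: split at 2 digits → 68° and 45.3642′; 68 + 45.3642/60 = 68.756070
  hemisphere S, so the sign is −
  Lon: split at 3 digits → 139° and 26.1142′; 139 + 26.1142/60 = 139.435237
  W ⇒ negate
Point 4:
  Lat: 51° + 16/60 + 37/3600 = 51 + 0.266667 + 0.010278 = 51.276944
  S ⇒ negate
  Longitude: 25′ + 14.3″ = 25.23833′; 114 + 25.23833/60 = 114.420639
  E ⇒ keep positive

1. 51.37314, -74.07667
2. -1.01945, -156.55617
3. -68.75607, -139.43524
4. -51.27694, 114.42064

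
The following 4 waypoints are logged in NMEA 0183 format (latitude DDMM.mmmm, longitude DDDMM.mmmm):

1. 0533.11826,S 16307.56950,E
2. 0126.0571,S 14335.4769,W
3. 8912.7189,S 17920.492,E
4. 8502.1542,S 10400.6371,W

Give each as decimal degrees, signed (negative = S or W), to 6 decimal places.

Point 1:
  Lat: degrees = first 2 digits = 5, minutes = 33.11826; 5 + 33.11826/60 = 5.5519710
  S → negative
  Lon: split at 3 digits → 163° and 7.5695′; 163 + 7.5695/60 = 163.1261583
  E → positive
Point 2:
  Latitude: split at 2 digits → 01° and 26.0571′; 1 + 26.0571/60 = 1.4342850
  S → negative
  Longitude: split at 3 digits → 143° and 35.4769′; 143 + 35.4769/60 = 143.5912817
  W ⇒ negate
Point 3:
  Lat: split at 2 digits → 89° and 12.7189′; 89 + 12.7189/60 = 89.2119817
  S → negative
  λ: split at 3 digits → 179° and 20.492′; 179 + 20.492/60 = 179.3415333
  E ⇒ keep positive
Point 4:
  φ: split at 2 digits → 85° and 2.1542′; 85 + 2.1542/60 = 85.0359033
  S → negative
  Lon: split at 3 digits → 104° and 0.6371′; 104 + 0.6371/60 = 104.0106183
  W ⇒ negate

1. -5.551971, 163.126158
2. -1.434285, -143.591282
3. -89.211982, 179.341533
4. -85.035903, -104.010618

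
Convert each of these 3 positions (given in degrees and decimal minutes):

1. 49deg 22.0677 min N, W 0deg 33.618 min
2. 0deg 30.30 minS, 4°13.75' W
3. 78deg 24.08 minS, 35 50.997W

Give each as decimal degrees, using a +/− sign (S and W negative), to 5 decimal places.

1. 49.36780, -0.56030
2. -0.50500, -4.22917
3. -78.40133, -35.84995

Point 1:
  Lat: 49 + 22.0677/60 = 49.367795
  N → positive
  λ: 33.618′ = 0.560300°; total 0.560300
  W → negative
Point 2:
  Latitude: 30.3′ = 0.505000°; total 0.505000
  S → negative
  Longitude: 13.75′ = 0.229167°; total 4.229167
  W → negative
Point 3:
  φ: 78 + 24.08/60 = 78.401333
  hemisphere S, so the sign is −
  Longitude: 50.997′ = 0.849950°; total 35.849950
  W ⇒ negate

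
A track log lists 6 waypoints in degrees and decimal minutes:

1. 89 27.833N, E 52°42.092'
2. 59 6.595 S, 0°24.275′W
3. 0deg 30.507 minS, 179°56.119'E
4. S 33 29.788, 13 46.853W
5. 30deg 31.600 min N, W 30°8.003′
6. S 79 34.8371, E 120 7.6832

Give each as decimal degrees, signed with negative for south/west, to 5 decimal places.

Point 1:
  φ: 27.833′ = 0.463883°; total 89.463883
  N ⇒ keep positive
  Longitude: 42.092′ = 0.701533°; total 52.701533
  E → positive
Point 2:
  Latitude: 59 + 6.595/60 = 59.109917
  hemisphere S, so the sign is −
  Longitude: 0 + 24.275/60 = 0.404583
  hemisphere W, so the sign is −
Point 3:
  φ: 30.507′ = 0.508450°; total 0.508450
  hemisphere S, so the sign is −
  Lon: 56.119′ = 0.935317°; total 179.935317
  E ⇒ keep positive
Point 4:
  Latitude: 33 + 29.788/60 = 33.496467
  hemisphere S, so the sign is −
  λ: 46.853′ = 0.780883°; total 13.780883
  W → negative
Point 5:
  φ: 31.6′ = 0.526667°; total 30.526667
  N ⇒ keep positive
  Lon: 8.003′ = 0.133383°; total 30.133383
  hemisphere W, so the sign is −
Point 6:
  Latitude: 79 + 34.8371/60 = 79.580618
  S → negative
  Lon: 7.6832′ = 0.128053°; total 120.128053
  E ⇒ keep positive

1. 89.46388, 52.70153
2. -59.10992, -0.40458
3. -0.50845, 179.93532
4. -33.49647, -13.78088
5. 30.52667, -30.13338
6. -79.58062, 120.12805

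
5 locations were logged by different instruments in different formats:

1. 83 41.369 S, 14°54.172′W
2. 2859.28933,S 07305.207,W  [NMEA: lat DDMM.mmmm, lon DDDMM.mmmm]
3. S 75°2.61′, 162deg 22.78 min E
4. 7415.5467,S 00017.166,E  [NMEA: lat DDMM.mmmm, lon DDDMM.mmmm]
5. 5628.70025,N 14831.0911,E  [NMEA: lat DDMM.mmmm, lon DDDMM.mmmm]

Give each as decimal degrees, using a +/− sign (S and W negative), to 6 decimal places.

1. -83.689483, -14.902867
2. -28.988156, -73.086783
3. -75.043500, 162.379667
4. -74.259112, 0.286100
5. 56.478338, 148.518185

Point 1:
  Lat: 41.369′ = 0.689483°; total 83.6894833
  S → negative
  Lon: 54.172′ = 0.902867°; total 14.9028667
  W ⇒ negate
Point 2:
  Lat: split at 2 digits → 28° and 59.28933′; 28 + 59.28933/60 = 28.9881555
  hemisphere S, so the sign is −
  Lon: degrees = first 3 digits = 73, minutes = 5.207; 73 + 5.207/60 = 73.0867833
  W ⇒ negate
Point 3:
  Latitude: 75 + 2.61/60 = 75.0435000
  S → negative
  Lon: 22.78′ = 0.379667°; total 162.3796667
  E → positive
Point 4:
  Lat: split at 2 digits → 74° and 15.5467′; 74 + 15.5467/60 = 74.2591117
  S ⇒ negate
  Lon: degrees = first 3 digits = 0, minutes = 17.166; 0 + 17.166/60 = 0.2861000
  E → positive
Point 5:
  Lat: degrees = first 2 digits = 56, minutes = 28.70025; 56 + 28.70025/60 = 56.4783375
  N ⇒ keep positive
  Longitude: split at 3 digits → 148° and 31.0911′; 148 + 31.0911/60 = 148.5181850
  E → positive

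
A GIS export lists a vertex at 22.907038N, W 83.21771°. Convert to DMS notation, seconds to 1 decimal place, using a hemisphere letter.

22°54′25.3″ N, 83°13′3.8″ W

Latitude: 0.907038 × 60 = 54.42228′ → 54′, remainder × 60 = 25.337″
Longitude: 0.217710° → 13.06260′; 0.06260 × 60 = 3.756″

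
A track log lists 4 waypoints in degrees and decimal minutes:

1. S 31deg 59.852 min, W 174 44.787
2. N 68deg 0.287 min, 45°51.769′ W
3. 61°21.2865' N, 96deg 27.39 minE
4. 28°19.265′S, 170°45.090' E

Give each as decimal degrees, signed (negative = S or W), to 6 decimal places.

Point 1:
  Latitude: 59.852′ = 0.997533°; total 31.9975333
  hemisphere S, so the sign is −
  Lon: 44.787′ = 0.746450°; total 174.7464500
  W → negative
Point 2:
  φ: 68 + 0.287/60 = 68.0047833
  N → positive
  λ: 51.769′ = 0.862817°; total 45.8628167
  W → negative
Point 3:
  Lat: 61 + 21.2865/60 = 61.3547750
  N ⇒ keep positive
  Longitude: 27.39′ = 0.456500°; total 96.4565000
  E ⇒ keep positive
Point 4:
  Latitude: 19.265′ = 0.321083°; total 28.3210833
  S ⇒ negate
  Lon: 45.09′ = 0.751500°; total 170.7515000
  E → positive

1. -31.997533, -174.746450
2. 68.004783, -45.862817
3. 61.354775, 96.456500
4. -28.321083, 170.751500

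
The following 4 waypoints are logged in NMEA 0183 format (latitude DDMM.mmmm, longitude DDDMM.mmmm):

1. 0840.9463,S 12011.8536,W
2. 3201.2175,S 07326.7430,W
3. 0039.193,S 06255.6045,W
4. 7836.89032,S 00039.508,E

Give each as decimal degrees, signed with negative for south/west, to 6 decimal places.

Point 1:
  Lat: degrees = first 2 digits = 8, minutes = 40.9463; 8 + 40.9463/60 = 8.6824383
  hemisphere S, so the sign is −
  Longitude: split at 3 digits → 120° and 11.8536′; 120 + 11.8536/60 = 120.1975600
  hemisphere W, so the sign is −
Point 2:
  φ: split at 2 digits → 32° and 1.2175′; 32 + 1.2175/60 = 32.0202917
  S ⇒ negate
  λ: degrees = first 3 digits = 73, minutes = 26.743; 73 + 26.743/60 = 73.4457167
  hemisphere W, so the sign is −
Point 3:
  Lat: split at 2 digits → 00° and 39.193′; 0 + 39.193/60 = 0.6532167
  S → negative
  Longitude: degrees = first 3 digits = 62, minutes = 55.6045; 62 + 55.6045/60 = 62.9267417
  W ⇒ negate
Point 4:
  φ: degrees = first 2 digits = 78, minutes = 36.89032; 78 + 36.89032/60 = 78.6148387
  hemisphere S, so the sign is −
  λ: split at 3 digits → 000° and 39.508′; 0 + 39.508/60 = 0.6584667
  E ⇒ keep positive

1. -8.682438, -120.197560
2. -32.020292, -73.445717
3. -0.653217, -62.926742
4. -78.614839, 0.658467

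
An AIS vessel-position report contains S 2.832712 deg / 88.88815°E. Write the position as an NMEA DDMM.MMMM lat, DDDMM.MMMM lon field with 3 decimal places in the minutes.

0249.963,S / 08853.289,E

Lat: fractional part 0.832712 → 49.96272 minutes
λ: 88° + 0.888150 × 60 = 88° 53.28900′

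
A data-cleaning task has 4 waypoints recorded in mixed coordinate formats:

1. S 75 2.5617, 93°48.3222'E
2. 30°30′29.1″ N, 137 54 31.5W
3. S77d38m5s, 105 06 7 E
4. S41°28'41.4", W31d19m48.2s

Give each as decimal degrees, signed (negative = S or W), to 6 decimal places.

Point 1:
  φ: 2.5617′ = 0.042695°; total 75.0426950
  hemisphere S, so the sign is −
  Lon: 48.3222′ = 0.805370°; total 93.8053700
  E ⇒ keep positive
Point 2:
  φ: 30 + 30/60 + 29.1/3600 = 30.5080833
  N → positive
  Longitude: 137 + 54/60 + 31.5/3600 = 137.9087500
  hemisphere W, so the sign is −
Point 3:
  Latitude: 77° + 38/60 + 5/3600 = 77 + 0.633333 + 0.001389 = 77.6347222
  hemisphere S, so the sign is −
  λ: 6′ + 7″ = 6.11667′; 105 + 6.11667/60 = 105.1019444
  E ⇒ keep positive
Point 4:
  Latitude: 41 + 28/60 + 41.4/3600 = 41.4781667
  S ⇒ negate
  λ: 31 + 19/60 + 48.2/3600 = 31.3300556
  W → negative

1. -75.042695, 93.805370
2. 30.508083, -137.908750
3. -77.634722, 105.101944
4. -41.478167, -31.330056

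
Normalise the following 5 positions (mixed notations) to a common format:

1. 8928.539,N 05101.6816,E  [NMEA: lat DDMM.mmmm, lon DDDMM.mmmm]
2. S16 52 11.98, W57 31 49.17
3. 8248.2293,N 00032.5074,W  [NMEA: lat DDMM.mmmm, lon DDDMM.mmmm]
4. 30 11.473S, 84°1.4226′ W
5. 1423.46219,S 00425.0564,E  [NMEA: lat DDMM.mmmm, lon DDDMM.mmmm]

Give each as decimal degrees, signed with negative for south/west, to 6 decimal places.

1. 89.475650, 51.028027
2. -16.869994, -57.530325
3. 82.803822, -0.541790
4. -30.191217, -84.023710
5. -14.391037, 4.417607

Point 1:
  Lat: split at 2 digits → 89° and 28.539′; 89 + 28.539/60 = 89.4756500
  N → positive
  Lon: split at 3 digits → 051° and 1.6816′; 51 + 1.6816/60 = 51.0280267
  E → positive
Point 2:
  φ: 16° + 52/60 + 11.98/3600 = 16 + 0.866667 + 0.003328 = 16.8699944
  hemisphere S, so the sign is −
  Lon: 57° + 31/60 + 49.17/3600 = 57 + 0.516667 + 0.013658 = 57.5303250
  hemisphere W, so the sign is −
Point 3:
  Latitude: degrees = first 2 digits = 82, minutes = 48.2293; 82 + 48.2293/60 = 82.8038217
  N ⇒ keep positive
  Longitude: degrees = first 3 digits = 0, minutes = 32.5074; 0 + 32.5074/60 = 0.5417900
  W ⇒ negate
Point 4:
  Latitude: 30 + 11.473/60 = 30.1912167
  hemisphere S, so the sign is −
  Lon: 84 + 1.4226/60 = 84.0237100
  W ⇒ negate
Point 5:
  φ: split at 2 digits → 14° and 23.46219′; 14 + 23.46219/60 = 14.3910365
  hemisphere S, so the sign is −
  λ: split at 3 digits → 004° and 25.0564′; 4 + 25.0564/60 = 4.4176067
  E → positive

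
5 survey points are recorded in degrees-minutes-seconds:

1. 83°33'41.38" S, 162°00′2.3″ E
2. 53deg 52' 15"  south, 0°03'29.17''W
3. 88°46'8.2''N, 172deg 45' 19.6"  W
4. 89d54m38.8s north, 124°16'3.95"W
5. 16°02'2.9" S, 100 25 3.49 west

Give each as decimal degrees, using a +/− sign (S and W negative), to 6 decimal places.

1. -83.561494, 162.000639
2. -53.870833, -0.058103
3. 88.768944, -172.755444
4. 89.910778, -124.267764
5. -16.034139, -100.417636

Point 1:
  Latitude: 83 + 33/60 + 41.38/3600 = 83.5614944
  hemisphere S, so the sign is −
  Lon: 0′ + 2.3″ = 0.03833′; 162 + 0.03833/60 = 162.0006389
  E → positive
Point 2:
  Latitude: 52′ + 15″ = 52.25000′; 53 + 52.25000/60 = 53.8708333
  S → negative
  λ: 0° + 3/60 + 29.17/3600 = 0 + 0.050000 + 0.008103 = 0.0581028
  W ⇒ negate
Point 3:
  Lat: 88 + 46/60 + 8.2/3600 = 88.7689444
  N → positive
  Lon: 172 + 45/60 + 19.6/3600 = 172.7554444
  W → negative
Point 4:
  Latitude: 89 + 54/60 + 38.8/3600 = 89.9107778
  N → positive
  Longitude: 16′ + 3.95″ = 16.06583′; 124 + 16.06583/60 = 124.2677639
  W → negative
Point 5:
  φ: 2′ + 2.9″ = 2.04833′; 16 + 2.04833/60 = 16.0341389
  S ⇒ negate
  Lon: 100° + 25/60 + 3.49/3600 = 100 + 0.416667 + 0.000969 = 100.4176361
  W ⇒ negate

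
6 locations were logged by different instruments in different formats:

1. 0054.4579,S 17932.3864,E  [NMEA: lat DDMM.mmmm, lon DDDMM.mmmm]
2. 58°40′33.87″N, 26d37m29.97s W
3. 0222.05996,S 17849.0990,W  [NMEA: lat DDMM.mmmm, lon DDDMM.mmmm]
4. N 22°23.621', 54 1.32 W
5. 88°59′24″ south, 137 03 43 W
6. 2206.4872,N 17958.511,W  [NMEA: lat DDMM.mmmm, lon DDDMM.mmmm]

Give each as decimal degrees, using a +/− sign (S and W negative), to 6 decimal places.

1. -0.907632, 179.539773
2. 58.676075, -26.624992
3. -2.367666, -178.818317
4. 22.393683, -54.022000
5. -88.990000, -137.061944
6. 22.108120, -179.975183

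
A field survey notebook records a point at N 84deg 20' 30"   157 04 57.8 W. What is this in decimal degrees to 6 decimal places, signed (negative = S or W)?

84.341667, -157.082722

φ: 84° + 20/60 + 30/3600 = 84 + 0.333333 + 0.008333 = 84.3416667
N ⇒ keep positive
λ: 4′ + 57.8″ = 4.96333′; 157 + 4.96333/60 = 157.0827222
hemisphere W, so the sign is −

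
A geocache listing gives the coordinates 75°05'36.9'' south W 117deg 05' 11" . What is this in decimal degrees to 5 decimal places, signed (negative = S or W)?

-75.09358, -117.08639

φ: 75° + 5/60 + 36.9/3600 = 75 + 0.083333 + 0.010250 = 75.093583
hemisphere S, so the sign is −
λ: 117° + 5/60 + 11/3600 = 117 + 0.083333 + 0.003056 = 117.086389
W ⇒ negate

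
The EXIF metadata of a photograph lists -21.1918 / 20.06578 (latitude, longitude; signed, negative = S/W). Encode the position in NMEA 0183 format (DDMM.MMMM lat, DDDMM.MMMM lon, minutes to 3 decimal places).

2111.508,S / 02003.947,E

Latitude is negative → S; |value| = 21.191800
φ: fractional part 0.191800 → 11.50800 minutes
Longitude: 20° + 0.065780 × 60 = 20° 3.94680′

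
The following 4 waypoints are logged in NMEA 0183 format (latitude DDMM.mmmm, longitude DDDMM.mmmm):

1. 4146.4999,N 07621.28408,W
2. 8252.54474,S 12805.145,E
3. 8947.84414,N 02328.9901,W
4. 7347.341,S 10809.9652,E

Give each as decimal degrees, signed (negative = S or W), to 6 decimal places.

1. 41.774998, -76.354735
2. -82.875746, 128.085750
3. 89.797402, -23.483168
4. -73.789017, 108.166087

Point 1:
  φ: degrees = first 2 digits = 41, minutes = 46.4999; 41 + 46.4999/60 = 41.7749983
  N ⇒ keep positive
  λ: split at 3 digits → 076° and 21.28408′; 76 + 21.28408/60 = 76.3547347
  W → negative
Point 2:
  φ: degrees = first 2 digits = 82, minutes = 52.54474; 82 + 52.54474/60 = 82.8757457
  S ⇒ negate
  Lon: split at 3 digits → 128° and 5.145′; 128 + 5.145/60 = 128.0857500
  E → positive
Point 3:
  Latitude: split at 2 digits → 89° and 47.84414′; 89 + 47.84414/60 = 89.7974023
  N → positive
  Longitude: split at 3 digits → 023° and 28.9901′; 23 + 28.9901/60 = 23.4831683
  hemisphere W, so the sign is −
Point 4:
  Latitude: split at 2 digits → 73° and 47.341′; 73 + 47.341/60 = 73.7890167
  S ⇒ negate
  Longitude: split at 3 digits → 108° and 9.9652′; 108 + 9.9652/60 = 108.1660867
  E ⇒ keep positive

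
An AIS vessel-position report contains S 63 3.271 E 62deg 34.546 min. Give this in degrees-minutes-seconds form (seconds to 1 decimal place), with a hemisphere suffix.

Latitude: fractional minutes 0.27100 × 60 = 16.260″
Lon: fractional minutes 0.54600 × 60 = 32.760″

63°03′16.3″ S, 62°34′32.8″ E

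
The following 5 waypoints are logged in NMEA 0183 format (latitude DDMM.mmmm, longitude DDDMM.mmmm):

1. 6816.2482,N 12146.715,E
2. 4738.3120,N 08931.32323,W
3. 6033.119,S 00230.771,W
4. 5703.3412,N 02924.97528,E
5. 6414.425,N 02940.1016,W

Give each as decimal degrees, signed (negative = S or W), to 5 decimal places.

1. 68.27080, 121.77858
2. 47.63853, -89.52205
3. -60.55198, -2.51285
4. 57.05569, 29.41625
5. 64.24042, -29.66836

Point 1:
  Latitude: degrees = first 2 digits = 68, minutes = 16.2482; 68 + 16.2482/60 = 68.270803
  N → positive
  λ: split at 3 digits → 121° and 46.715′; 121 + 46.715/60 = 121.778583
  E ⇒ keep positive
Point 2:
  Latitude: split at 2 digits → 47° and 38.312′; 47 + 38.312/60 = 47.638533
  N → positive
  Longitude: degrees = first 3 digits = 89, minutes = 31.32323; 89 + 31.32323/60 = 89.522054
  W → negative
Point 3:
  Lat: split at 2 digits → 60° and 33.119′; 60 + 33.119/60 = 60.551983
  S → negative
  Longitude: split at 3 digits → 002° and 30.771′; 2 + 30.771/60 = 2.512850
  hemisphere W, so the sign is −
Point 4:
  φ: degrees = first 2 digits = 57, minutes = 3.3412; 57 + 3.3412/60 = 57.055687
  N → positive
  λ: degrees = first 3 digits = 29, minutes = 24.97528; 29 + 24.97528/60 = 29.416255
  E → positive
Point 5:
  Lat: split at 2 digits → 64° and 14.425′; 64 + 14.425/60 = 64.240417
  N ⇒ keep positive
  Longitude: degrees = first 3 digits = 29, minutes = 40.1016; 29 + 40.1016/60 = 29.668360
  W ⇒ negate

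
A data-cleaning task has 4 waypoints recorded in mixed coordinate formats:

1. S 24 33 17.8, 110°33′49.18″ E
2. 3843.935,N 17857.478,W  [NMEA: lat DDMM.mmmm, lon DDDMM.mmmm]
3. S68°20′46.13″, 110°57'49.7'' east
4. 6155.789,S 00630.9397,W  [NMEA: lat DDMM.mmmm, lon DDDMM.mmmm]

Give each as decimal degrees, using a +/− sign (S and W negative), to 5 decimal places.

Point 1:
  Lat: 24 + 33/60 + 17.8/3600 = 24.554944
  S ⇒ negate
  Longitude: 110 + 33/60 + 49.18/3600 = 110.563661
  E ⇒ keep positive
Point 2:
  φ: split at 2 digits → 38° and 43.935′; 38 + 43.935/60 = 38.732250
  N ⇒ keep positive
  λ: degrees = first 3 digits = 178, minutes = 57.478; 178 + 57.478/60 = 178.957967
  W ⇒ negate
Point 3:
  Lat: 68° + 20/60 + 46.13/3600 = 68 + 0.333333 + 0.012814 = 68.346147
  hemisphere S, so the sign is −
  Lon: 110° + 57/60 + 49.7/3600 = 110 + 0.950000 + 0.013806 = 110.963806
  E ⇒ keep positive
Point 4:
  φ: degrees = first 2 digits = 61, minutes = 55.789; 61 + 55.789/60 = 61.929817
  S ⇒ negate
  λ: degrees = first 3 digits = 6, minutes = 30.9397; 6 + 30.9397/60 = 6.515662
  hemisphere W, so the sign is −

1. -24.55494, 110.56366
2. 38.73225, -178.95797
3. -68.34615, 110.96381
4. -61.92982, -6.51566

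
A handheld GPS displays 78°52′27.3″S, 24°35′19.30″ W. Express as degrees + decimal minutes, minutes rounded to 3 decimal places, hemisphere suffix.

Lat: seconds/60 = 0.45500; minutes = 52 + 0.45500 = 52.45500
λ: 35 + 19.3/60 = 35.32167′

78° 52.455′ S, 24° 35.322′ W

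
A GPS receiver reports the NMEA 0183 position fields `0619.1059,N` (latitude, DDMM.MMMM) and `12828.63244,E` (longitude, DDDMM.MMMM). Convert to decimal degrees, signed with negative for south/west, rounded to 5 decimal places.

Lat: degrees = first 2 digits = 6, minutes = 19.1059; 6 + 19.1059/60 = 6.318432
N ⇒ keep positive
Lon: split at 3 digits → 128° and 28.63244′; 128 + 28.63244/60 = 128.477207
E ⇒ keep positive

6.31843, 128.47721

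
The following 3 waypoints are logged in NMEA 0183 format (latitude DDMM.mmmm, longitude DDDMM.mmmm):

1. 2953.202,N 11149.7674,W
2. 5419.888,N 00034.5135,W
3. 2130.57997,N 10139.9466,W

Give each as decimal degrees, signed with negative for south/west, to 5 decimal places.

1. 29.88670, -111.82946
2. 54.33147, -0.57523
3. 21.50967, -101.66578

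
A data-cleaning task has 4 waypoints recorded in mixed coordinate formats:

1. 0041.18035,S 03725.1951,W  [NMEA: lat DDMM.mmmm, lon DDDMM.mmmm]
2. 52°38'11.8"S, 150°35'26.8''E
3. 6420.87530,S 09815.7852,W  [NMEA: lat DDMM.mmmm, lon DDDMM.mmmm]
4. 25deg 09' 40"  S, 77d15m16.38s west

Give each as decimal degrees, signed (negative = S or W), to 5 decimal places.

1. -0.68634, -37.41992
2. -52.63661, 150.59078
3. -64.34792, -98.26309
4. -25.16111, -77.25455

Point 1:
  Lat: degrees = first 2 digits = 0, minutes = 41.18035; 0 + 41.18035/60 = 0.686339
  S → negative
  λ: degrees = first 3 digits = 37, minutes = 25.1951; 37 + 25.1951/60 = 37.419918
  W → negative
Point 2:
  Latitude: 52° + 38/60 + 11.8/3600 = 52 + 0.633333 + 0.003278 = 52.636611
  hemisphere S, so the sign is −
  Longitude: 150 + 35/60 + 26.8/3600 = 150.590778
  E ⇒ keep positive
Point 3:
  φ: degrees = first 2 digits = 64, minutes = 20.8753; 64 + 20.8753/60 = 64.347922
  S → negative
  Lon: degrees = first 3 digits = 98, minutes = 15.7852; 98 + 15.7852/60 = 98.263087
  hemisphere W, so the sign is −
Point 4:
  Latitude: 9′ + 40″ = 9.66667′; 25 + 9.66667/60 = 25.161111
  S ⇒ negate
  λ: 77° + 15/60 + 16.38/3600 = 77 + 0.250000 + 0.004550 = 77.254550
  W ⇒ negate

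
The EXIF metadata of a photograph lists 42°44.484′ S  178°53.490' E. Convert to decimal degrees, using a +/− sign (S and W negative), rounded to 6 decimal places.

Lat: 42 + 44.484/60 = 42.7414000
hemisphere S, so the sign is −
Lon: 178 + 53.49/60 = 178.8915000
E ⇒ keep positive

-42.741400, 178.891500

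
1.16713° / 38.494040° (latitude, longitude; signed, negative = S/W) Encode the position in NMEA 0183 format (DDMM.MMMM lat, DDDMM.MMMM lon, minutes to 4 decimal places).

Latitude: fractional part 0.167130 → 10.027800 minutes
Longitude: minutes = (38.494040 − 38) × 60 = 29.642400

0110.0278,N / 03829.6424,E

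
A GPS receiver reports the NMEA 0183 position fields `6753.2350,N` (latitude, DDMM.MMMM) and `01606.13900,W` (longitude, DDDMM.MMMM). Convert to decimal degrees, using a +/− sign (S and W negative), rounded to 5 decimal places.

Latitude: degrees = first 2 digits = 67, minutes = 53.235; 67 + 53.235/60 = 67.887250
N → positive
Longitude: split at 3 digits → 016° and 6.139′; 16 + 6.139/60 = 16.102317
W → negative

67.88725, -16.10232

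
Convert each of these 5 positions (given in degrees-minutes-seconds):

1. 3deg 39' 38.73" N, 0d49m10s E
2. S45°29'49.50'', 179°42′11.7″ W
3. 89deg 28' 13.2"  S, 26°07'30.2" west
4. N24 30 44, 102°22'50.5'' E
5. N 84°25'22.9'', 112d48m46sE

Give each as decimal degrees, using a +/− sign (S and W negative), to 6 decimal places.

Point 1:
  Latitude: 3 + 39/60 + 38.73/3600 = 3.6607583
  N → positive
  λ: 0 + 49/60 + 10/3600 = 0.8194444
  E → positive
Point 2:
  Latitude: 45° + 29/60 + 49.5/3600 = 45 + 0.483333 + 0.013750 = 45.4970833
  S → negative
  Lon: 179° + 42/60 + 11.7/3600 = 179 + 0.700000 + 0.003250 = 179.7032500
  W ⇒ negate
Point 3:
  φ: 28′ + 13.2″ = 28.22000′; 89 + 28.22000/60 = 89.4703333
  S → negative
  λ: 26 + 7/60 + 30.2/3600 = 26.1250556
  hemisphere W, so the sign is −
Point 4:
  Lat: 24 + 30/60 + 44/3600 = 24.5122222
  N ⇒ keep positive
  λ: 102° + 22/60 + 50.5/3600 = 102 + 0.366667 + 0.014028 = 102.3806944
  E ⇒ keep positive
Point 5:
  Lat: 84 + 25/60 + 22.9/3600 = 84.4230278
  N → positive
  λ: 112° + 48/60 + 46/3600 = 112 + 0.800000 + 0.012778 = 112.8127778
  E → positive

1. 3.660758, 0.819444
2. -45.497083, -179.703250
3. -89.470333, -26.125056
4. 24.512222, 102.380694
5. 84.423028, 112.812778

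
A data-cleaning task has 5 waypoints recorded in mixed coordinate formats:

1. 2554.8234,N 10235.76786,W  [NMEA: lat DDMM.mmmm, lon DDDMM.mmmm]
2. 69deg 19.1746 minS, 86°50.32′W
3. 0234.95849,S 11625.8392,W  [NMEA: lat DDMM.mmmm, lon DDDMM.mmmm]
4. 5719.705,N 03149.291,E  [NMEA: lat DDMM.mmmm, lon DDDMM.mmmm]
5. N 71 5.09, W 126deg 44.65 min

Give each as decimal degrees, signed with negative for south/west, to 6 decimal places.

1. 25.913723, -102.596131
2. -69.319577, -86.838667
3. -2.582642, -116.430653
4. 57.328417, 31.821517
5. 71.084833, -126.744167

Point 1:
  Latitude: split at 2 digits → 25° and 54.8234′; 25 + 54.8234/60 = 25.9137233
  N → positive
  Lon: degrees = first 3 digits = 102, minutes = 35.76786; 102 + 35.76786/60 = 102.5961310
  hemisphere W, so the sign is −
Point 2:
  Latitude: 19.1746′ = 0.319577°; total 69.3195767
  S ⇒ negate
  λ: 50.32′ = 0.838667°; total 86.8386667
  W → negative
Point 3:
  Lat: split at 2 digits → 02° and 34.95849′; 2 + 34.95849/60 = 2.5826415
  S ⇒ negate
  Lon: split at 3 digits → 116° and 25.8392′; 116 + 25.8392/60 = 116.4306533
  W → negative
Point 4:
  Lat: degrees = first 2 digits = 57, minutes = 19.705; 57 + 19.705/60 = 57.3284167
  N ⇒ keep positive
  Longitude: degrees = first 3 digits = 31, minutes = 49.291; 31 + 49.291/60 = 31.8215167
  E ⇒ keep positive
Point 5:
  Lat: 71 + 5.09/60 = 71.0848333
  N → positive
  Longitude: 126 + 44.65/60 = 126.7441667
  W ⇒ negate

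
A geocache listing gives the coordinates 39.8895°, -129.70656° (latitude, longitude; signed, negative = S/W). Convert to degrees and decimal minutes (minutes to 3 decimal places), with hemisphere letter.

39° 53.370′ N, 129° 42.394′ W

Latitude: fractional part 0.889500 → 53.37000 minutes
Longitude is negative → W; |value| = 129.706560
Lon: fractional part 0.706560 → 42.39360 minutes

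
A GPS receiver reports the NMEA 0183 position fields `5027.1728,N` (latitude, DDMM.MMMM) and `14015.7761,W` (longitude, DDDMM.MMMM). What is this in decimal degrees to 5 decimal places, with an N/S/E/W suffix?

50.45288° N, 140.26294° W

Lat: degrees = first 2 digits = 50, minutes = 27.1728; 50 + 27.1728/60 = 50.452880
Lon: degrees = first 3 digits = 140, minutes = 15.7761; 140 + 15.7761/60 = 140.262935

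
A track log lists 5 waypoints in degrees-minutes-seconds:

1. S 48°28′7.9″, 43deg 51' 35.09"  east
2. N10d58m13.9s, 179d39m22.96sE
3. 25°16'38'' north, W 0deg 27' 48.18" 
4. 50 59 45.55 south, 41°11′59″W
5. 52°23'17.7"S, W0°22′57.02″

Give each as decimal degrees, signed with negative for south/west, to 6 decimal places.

1. -48.468861, 43.859747
2. 10.970528, 179.656378
3. 25.277222, -0.463383
4. -50.995986, -41.199722
5. -52.388250, -0.382506

Point 1:
  Latitude: 48° + 28/60 + 7.9/3600 = 48 + 0.466667 + 0.002194 = 48.4688611
  S → negative
  Lon: 43° + 51/60 + 35.09/3600 = 43 + 0.850000 + 0.009747 = 43.8597472
  E ⇒ keep positive
Point 2:
  Latitude: 58′ + 13.9″ = 58.23167′; 10 + 58.23167/60 = 10.9705278
  N → positive
  Longitude: 179 + 39/60 + 22.96/3600 = 179.6563778
  E → positive
Point 3:
  Lat: 16′ + 38″ = 16.63333′; 25 + 16.63333/60 = 25.2772222
  N ⇒ keep positive
  Longitude: 27′ + 48.18″ = 27.80300′; 0 + 27.80300/60 = 0.4633833
  W → negative
Point 4:
  Latitude: 50 + 59/60 + 45.55/3600 = 50.9959861
  hemisphere S, so the sign is −
  Longitude: 11′ + 59″ = 11.98333′; 41 + 11.98333/60 = 41.1997222
  W ⇒ negate
Point 5:
  φ: 52 + 23/60 + 17.7/3600 = 52.3882500
  S ⇒ negate
  Longitude: 0 + 22/60 + 57.02/3600 = 0.3825056
  W ⇒ negate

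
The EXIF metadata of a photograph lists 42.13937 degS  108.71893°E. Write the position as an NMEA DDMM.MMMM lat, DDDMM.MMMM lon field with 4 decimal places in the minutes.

φ: minutes = (42.139370 − 42) × 60 = 8.362200
Lon: 108° + 0.718930 × 60 = 108° 43.135800′

4208.3622,S / 10843.1358,E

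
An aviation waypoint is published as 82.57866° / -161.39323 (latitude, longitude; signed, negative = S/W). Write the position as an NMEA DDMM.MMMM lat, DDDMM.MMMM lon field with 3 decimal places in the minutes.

8234.720,N / 16123.594,W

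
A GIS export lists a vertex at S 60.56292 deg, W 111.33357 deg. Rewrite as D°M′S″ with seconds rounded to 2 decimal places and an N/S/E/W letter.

60°33′46.51″ S, 111°20′0.85″ W

Lat: 0.562920° → 33.77520′; 0.77520 × 60 = 46.5120″
Longitude: 0.333570 × 60 = 20.01420′ → 20′, remainder × 60 = 0.8520″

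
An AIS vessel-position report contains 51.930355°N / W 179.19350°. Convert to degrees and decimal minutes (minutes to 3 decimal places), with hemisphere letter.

Lat: fractional part 0.930355 → 55.82130 minutes
Lon: 179° + 0.193500 × 60 = 179° 11.61000′

51° 55.821′ N, 179° 11.610′ W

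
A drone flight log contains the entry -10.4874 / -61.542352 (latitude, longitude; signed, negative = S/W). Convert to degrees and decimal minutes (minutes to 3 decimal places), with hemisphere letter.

Latitude is negative → S; |value| = 10.487400
Lat: minutes = (10.487400 − 10) × 60 = 29.24400
Longitude is negative → W; |value| = 61.542352
Lon: fractional part 0.542352 → 32.54112 minutes

10° 29.244′ S, 61° 32.541′ W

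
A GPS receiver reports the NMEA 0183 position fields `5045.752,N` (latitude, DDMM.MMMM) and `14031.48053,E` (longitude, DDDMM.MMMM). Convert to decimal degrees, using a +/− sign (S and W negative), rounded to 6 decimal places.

φ: split at 2 digits → 50° and 45.752′; 50 + 45.752/60 = 50.7625333
N ⇒ keep positive
Lon: degrees = first 3 digits = 140, minutes = 31.48053; 140 + 31.48053/60 = 140.5246755
E ⇒ keep positive

50.762533, 140.524676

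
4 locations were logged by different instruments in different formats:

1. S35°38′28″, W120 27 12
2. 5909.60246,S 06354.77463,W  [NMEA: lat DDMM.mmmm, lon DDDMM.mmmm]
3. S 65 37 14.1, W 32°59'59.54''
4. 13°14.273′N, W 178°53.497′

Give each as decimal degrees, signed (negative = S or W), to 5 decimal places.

Point 1:
  Lat: 38′ + 28″ = 38.46667′; 35 + 38.46667/60 = 35.641111
  hemisphere S, so the sign is −
  Lon: 120° + 27/60 + 12/3600 = 120 + 0.450000 + 0.003333 = 120.453333
  W → negative
Point 2:
  Lat: split at 2 digits → 59° and 9.60246′; 59 + 9.60246/60 = 59.160041
  hemisphere S, so the sign is −
  λ: split at 3 digits → 063° and 54.77463′; 63 + 54.77463/60 = 63.912911
  hemisphere W, so the sign is −
Point 3:
  φ: 65° + 37/60 + 14.1/3600 = 65 + 0.616667 + 0.003917 = 65.620583
  S ⇒ negate
  Lon: 32 + 59/60 + 59.54/3600 = 32.999872
  hemisphere W, so the sign is −
Point 4:
  Latitude: 13 + 14.273/60 = 13.237883
  N ⇒ keep positive
  λ: 178 + 53.497/60 = 178.891617
  hemisphere W, so the sign is −

1. -35.64111, -120.45333
2. -59.16004, -63.91291
3. -65.62058, -32.99987
4. 13.23788, -178.89162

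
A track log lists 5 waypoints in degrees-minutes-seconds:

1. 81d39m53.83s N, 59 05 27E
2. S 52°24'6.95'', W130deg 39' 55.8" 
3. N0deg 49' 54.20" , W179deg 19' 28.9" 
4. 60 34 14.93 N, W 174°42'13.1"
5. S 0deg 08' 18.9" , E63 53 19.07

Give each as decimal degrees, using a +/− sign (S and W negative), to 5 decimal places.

Point 1:
  φ: 81 + 39/60 + 53.83/3600 = 81.664953
  N → positive
  Longitude: 59° + 5/60 + 27/3600 = 59 + 0.083333 + 0.007500 = 59.090833
  E ⇒ keep positive
Point 2:
  φ: 24′ + 6.95″ = 24.11583′; 52 + 24.11583/60 = 52.401931
  S → negative
  Longitude: 130 + 39/60 + 55.8/3600 = 130.665500
  hemisphere W, so the sign is −
Point 3:
  φ: 0 + 49/60 + 54.2/3600 = 0.831722
  N → positive
  Longitude: 179° + 19/60 + 28.9/3600 = 179 + 0.316667 + 0.008028 = 179.324694
  W ⇒ negate
Point 4:
  Latitude: 60° + 34/60 + 14.93/3600 = 60 + 0.566667 + 0.004147 = 60.570814
  N → positive
  λ: 174 + 42/60 + 13.1/3600 = 174.703639
  W ⇒ negate
Point 5:
  Latitude: 0° + 8/60 + 18.9/3600 = 0 + 0.133333 + 0.005250 = 0.138583
  S → negative
  Longitude: 53′ + 19.07″ = 53.31783′; 63 + 53.31783/60 = 63.888631
  E → positive

1. 81.66495, 59.09083
2. -52.40193, -130.66550
3. 0.83172, -179.32469
4. 60.57081, -174.70364
5. -0.13858, 63.88863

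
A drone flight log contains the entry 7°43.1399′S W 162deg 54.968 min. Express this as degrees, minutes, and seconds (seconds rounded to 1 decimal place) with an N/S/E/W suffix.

Lat: 43.13990′ → 43′ and 0.13990 × 60 = 8.394″
Lon: fractional minutes 0.96800 × 60 = 58.080″

7°43′8.4″ S, 162°54′58.1″ W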